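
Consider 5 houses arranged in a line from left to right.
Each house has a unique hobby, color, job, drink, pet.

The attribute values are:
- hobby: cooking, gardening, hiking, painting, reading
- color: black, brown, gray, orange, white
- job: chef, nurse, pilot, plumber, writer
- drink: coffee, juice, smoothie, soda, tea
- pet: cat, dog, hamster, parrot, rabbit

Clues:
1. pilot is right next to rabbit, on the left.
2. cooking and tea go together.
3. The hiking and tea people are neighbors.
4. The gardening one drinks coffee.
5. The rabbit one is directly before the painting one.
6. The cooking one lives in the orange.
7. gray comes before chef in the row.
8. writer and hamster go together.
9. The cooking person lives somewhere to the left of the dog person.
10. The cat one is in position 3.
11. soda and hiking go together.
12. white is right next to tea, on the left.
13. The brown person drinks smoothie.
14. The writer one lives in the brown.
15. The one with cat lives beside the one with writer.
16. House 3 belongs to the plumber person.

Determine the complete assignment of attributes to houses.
Solution:

House | Hobby | Color | Job | Drink | Pet
-----------------------------------------
  1   | hiking | white | pilot | soda | parrot
  2   | cooking | orange | nurse | tea | rabbit
  3   | painting | gray | plumber | juice | cat
  4   | reading | brown | writer | smoothie | hamster
  5   | gardening | black | chef | coffee | dog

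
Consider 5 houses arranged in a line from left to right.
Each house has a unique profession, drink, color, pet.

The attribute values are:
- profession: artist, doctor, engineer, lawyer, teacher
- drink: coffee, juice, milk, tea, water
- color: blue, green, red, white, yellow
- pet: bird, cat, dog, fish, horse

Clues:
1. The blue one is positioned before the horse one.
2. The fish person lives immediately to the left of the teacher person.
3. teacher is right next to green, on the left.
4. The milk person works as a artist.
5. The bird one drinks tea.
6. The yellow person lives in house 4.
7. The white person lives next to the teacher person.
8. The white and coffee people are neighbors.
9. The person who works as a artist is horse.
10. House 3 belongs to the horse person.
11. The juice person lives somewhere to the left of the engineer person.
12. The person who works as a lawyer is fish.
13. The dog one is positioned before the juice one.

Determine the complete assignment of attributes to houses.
Solution:

House | Profession | Drink | Color | Pet
----------------------------------------
  1   | lawyer | water | white | fish
  2   | teacher | coffee | blue | dog
  3   | artist | milk | green | horse
  4   | doctor | juice | yellow | cat
  5   | engineer | tea | red | bird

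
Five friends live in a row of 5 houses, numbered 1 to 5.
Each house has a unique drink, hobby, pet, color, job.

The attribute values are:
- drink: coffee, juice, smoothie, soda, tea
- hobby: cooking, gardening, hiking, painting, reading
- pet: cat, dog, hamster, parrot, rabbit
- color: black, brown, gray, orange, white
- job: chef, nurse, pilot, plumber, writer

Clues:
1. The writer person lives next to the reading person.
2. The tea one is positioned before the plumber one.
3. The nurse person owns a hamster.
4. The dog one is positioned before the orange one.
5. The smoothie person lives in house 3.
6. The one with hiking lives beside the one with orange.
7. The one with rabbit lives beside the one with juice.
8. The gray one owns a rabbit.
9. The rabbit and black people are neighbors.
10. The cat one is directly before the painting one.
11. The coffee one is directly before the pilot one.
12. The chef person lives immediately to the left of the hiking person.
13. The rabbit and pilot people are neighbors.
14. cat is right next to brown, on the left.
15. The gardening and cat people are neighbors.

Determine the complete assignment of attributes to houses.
Solution:

House | Drink | Hobby | Pet | Color | Job
-----------------------------------------
  1   | coffee | gardening | rabbit | gray | writer
  2   | juice | reading | cat | black | pilot
  3   | smoothie | painting | dog | brown | chef
  4   | tea | hiking | hamster | white | nurse
  5   | soda | cooking | parrot | orange | plumber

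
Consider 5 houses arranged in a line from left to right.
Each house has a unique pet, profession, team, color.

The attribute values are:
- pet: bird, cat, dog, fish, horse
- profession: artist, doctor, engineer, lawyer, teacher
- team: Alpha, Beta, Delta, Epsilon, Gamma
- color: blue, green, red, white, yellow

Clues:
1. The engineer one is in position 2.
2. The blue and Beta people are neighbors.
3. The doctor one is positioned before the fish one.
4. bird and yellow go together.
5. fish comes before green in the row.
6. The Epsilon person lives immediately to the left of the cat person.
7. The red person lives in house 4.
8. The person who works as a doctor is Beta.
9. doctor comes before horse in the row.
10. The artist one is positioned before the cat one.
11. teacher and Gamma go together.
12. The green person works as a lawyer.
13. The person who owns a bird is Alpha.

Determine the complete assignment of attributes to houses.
Solution:

House | Pet | Profession | Team | Color
---------------------------------------
  1   | bird | artist | Alpha | yellow
  2   | dog | engineer | Epsilon | blue
  3   | cat | doctor | Beta | white
  4   | fish | teacher | Gamma | red
  5   | horse | lawyer | Delta | green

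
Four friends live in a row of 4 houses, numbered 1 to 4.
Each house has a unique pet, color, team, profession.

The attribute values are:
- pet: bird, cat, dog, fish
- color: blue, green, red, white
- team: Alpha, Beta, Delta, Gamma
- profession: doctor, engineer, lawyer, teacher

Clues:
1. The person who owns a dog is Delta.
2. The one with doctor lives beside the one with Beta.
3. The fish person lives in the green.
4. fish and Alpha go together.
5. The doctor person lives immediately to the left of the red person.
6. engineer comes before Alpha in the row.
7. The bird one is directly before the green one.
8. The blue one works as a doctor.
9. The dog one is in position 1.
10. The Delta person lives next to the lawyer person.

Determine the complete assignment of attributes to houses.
Solution:

House | Pet | Color | Team | Profession
---------------------------------------
  1   | dog | blue | Delta | doctor
  2   | cat | red | Beta | lawyer
  3   | bird | white | Gamma | engineer
  4   | fish | green | Alpha | teacher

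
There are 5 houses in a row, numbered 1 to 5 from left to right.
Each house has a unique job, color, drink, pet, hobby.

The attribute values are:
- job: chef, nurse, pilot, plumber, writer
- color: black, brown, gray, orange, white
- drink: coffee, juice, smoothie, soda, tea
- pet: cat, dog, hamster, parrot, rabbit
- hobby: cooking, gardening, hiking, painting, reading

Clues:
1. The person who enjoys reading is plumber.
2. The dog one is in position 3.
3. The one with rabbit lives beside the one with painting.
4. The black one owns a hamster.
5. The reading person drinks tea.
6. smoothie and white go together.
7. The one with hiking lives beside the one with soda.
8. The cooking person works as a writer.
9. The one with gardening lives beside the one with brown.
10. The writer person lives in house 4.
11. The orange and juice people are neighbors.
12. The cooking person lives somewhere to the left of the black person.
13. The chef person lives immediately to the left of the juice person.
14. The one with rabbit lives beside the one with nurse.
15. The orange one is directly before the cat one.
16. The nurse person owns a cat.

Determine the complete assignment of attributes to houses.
Solution:

House | Job | Color | Drink | Pet | Hobby
-----------------------------------------
  1   | chef | orange | coffee | rabbit | gardening
  2   | nurse | brown | juice | cat | painting
  3   | pilot | white | smoothie | dog | hiking
  4   | writer | gray | soda | parrot | cooking
  5   | plumber | black | tea | hamster | reading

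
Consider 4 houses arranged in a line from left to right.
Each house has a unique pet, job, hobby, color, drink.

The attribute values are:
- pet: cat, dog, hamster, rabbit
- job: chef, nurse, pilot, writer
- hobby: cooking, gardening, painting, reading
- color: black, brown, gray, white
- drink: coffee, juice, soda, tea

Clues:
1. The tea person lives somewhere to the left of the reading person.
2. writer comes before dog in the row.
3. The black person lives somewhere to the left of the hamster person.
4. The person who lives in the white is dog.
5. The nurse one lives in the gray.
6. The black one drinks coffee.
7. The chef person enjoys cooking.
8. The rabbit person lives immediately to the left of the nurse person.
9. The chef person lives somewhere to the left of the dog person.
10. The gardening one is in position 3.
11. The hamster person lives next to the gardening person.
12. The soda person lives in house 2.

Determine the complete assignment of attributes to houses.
Solution:

House | Pet | Job | Hobby | Color | Drink
-----------------------------------------
  1   | rabbit | chef | cooking | black | coffee
  2   | hamster | nurse | painting | gray | soda
  3   | cat | writer | gardening | brown | tea
  4   | dog | pilot | reading | white | juice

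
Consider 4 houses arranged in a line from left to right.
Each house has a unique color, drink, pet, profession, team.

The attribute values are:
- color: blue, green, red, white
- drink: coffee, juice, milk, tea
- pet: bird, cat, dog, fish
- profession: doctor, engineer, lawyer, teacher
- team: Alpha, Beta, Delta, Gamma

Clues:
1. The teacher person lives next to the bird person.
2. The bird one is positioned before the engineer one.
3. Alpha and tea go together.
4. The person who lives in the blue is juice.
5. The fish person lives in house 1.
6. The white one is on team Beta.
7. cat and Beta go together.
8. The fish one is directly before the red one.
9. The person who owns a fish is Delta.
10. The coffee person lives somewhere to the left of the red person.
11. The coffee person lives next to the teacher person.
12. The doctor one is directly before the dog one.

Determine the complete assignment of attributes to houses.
Solution:

House | Color | Drink | Pet | Profession | Team
-----------------------------------------------
  1   | green | coffee | fish | doctor | Delta
  2   | red | tea | dog | teacher | Alpha
  3   | blue | juice | bird | lawyer | Gamma
  4   | white | milk | cat | engineer | Beta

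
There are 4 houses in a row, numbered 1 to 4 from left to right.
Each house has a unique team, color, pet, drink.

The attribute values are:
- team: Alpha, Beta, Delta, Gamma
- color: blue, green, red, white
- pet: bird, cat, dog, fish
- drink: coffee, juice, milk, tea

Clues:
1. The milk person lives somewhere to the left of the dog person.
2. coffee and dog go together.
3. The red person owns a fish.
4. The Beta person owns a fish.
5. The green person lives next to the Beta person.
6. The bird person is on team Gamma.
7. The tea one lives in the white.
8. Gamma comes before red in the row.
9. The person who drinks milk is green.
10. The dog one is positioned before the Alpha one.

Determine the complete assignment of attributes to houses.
Solution:

House | Team | Color | Pet | Drink
----------------------------------
  1   | Gamma | green | bird | milk
  2   | Beta | red | fish | juice
  3   | Delta | blue | dog | coffee
  4   | Alpha | white | cat | tea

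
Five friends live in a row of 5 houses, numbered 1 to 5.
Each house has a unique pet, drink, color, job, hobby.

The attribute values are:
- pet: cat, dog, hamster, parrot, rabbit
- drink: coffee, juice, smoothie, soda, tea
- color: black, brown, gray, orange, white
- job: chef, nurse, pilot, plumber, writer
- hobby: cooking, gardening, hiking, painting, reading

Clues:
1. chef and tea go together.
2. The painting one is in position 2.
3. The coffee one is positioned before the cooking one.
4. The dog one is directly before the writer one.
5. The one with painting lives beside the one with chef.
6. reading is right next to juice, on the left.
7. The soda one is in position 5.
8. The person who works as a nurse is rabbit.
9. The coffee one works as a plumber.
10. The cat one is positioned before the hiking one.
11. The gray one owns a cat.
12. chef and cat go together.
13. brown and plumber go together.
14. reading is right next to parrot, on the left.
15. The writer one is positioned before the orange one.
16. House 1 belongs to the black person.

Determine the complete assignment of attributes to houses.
Solution:

House | Pet | Drink | Color | Job | Hobby
-----------------------------------------
  1   | dog | smoothie | black | pilot | reading
  2   | parrot | juice | white | writer | painting
  3   | cat | tea | gray | chef | gardening
  4   | hamster | coffee | brown | plumber | hiking
  5   | rabbit | soda | orange | nurse | cooking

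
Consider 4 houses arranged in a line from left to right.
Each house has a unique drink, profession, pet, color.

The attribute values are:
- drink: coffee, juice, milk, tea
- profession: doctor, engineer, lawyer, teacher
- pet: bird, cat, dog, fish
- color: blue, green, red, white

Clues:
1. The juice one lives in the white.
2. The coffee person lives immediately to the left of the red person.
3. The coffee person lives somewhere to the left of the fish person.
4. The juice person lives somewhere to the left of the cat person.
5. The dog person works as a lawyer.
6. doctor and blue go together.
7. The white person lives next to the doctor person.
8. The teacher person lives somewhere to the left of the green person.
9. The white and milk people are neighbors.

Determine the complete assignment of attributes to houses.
Solution:

House | Drink | Profession | Pet | Color
----------------------------------------
  1   | juice | teacher | bird | white
  2   | milk | doctor | cat | blue
  3   | coffee | lawyer | dog | green
  4   | tea | engineer | fish | red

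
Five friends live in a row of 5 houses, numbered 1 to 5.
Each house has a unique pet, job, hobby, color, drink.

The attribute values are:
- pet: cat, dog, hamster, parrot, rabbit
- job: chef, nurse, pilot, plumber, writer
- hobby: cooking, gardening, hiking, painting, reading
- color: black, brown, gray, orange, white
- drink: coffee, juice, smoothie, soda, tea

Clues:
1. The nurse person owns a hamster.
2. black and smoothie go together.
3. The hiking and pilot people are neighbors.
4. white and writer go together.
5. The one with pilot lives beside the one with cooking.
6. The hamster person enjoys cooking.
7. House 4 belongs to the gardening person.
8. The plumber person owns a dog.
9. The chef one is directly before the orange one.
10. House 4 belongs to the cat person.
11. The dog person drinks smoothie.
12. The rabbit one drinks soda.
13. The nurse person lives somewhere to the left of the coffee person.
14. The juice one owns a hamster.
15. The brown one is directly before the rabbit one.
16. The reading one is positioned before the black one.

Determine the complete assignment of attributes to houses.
Solution:

House | Pet | Job | Hobby | Color | Drink
-----------------------------------------
  1   | parrot | chef | hiking | brown | tea
  2   | rabbit | pilot | reading | orange | soda
  3   | hamster | nurse | cooking | gray | juice
  4   | cat | writer | gardening | white | coffee
  5   | dog | plumber | painting | black | smoothie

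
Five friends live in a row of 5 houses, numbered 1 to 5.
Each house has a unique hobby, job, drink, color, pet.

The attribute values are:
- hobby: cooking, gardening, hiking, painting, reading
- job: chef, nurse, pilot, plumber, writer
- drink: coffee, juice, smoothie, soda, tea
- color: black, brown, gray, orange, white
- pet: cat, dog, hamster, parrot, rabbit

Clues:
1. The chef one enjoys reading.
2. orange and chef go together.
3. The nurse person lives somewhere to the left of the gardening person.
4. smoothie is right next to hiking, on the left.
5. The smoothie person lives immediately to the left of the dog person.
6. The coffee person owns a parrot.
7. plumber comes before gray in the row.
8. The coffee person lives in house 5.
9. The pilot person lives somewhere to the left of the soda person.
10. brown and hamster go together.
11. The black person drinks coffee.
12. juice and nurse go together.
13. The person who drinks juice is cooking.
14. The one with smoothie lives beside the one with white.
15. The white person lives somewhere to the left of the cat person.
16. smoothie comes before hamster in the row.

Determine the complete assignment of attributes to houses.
Solution:

House | Hobby | Job | Drink | Color | Pet
-----------------------------------------
  1   | reading | chef | smoothie | orange | rabbit
  2   | hiking | pilot | tea | white | dog
  3   | painting | plumber | soda | brown | hamster
  4   | cooking | nurse | juice | gray | cat
  5   | gardening | writer | coffee | black | parrot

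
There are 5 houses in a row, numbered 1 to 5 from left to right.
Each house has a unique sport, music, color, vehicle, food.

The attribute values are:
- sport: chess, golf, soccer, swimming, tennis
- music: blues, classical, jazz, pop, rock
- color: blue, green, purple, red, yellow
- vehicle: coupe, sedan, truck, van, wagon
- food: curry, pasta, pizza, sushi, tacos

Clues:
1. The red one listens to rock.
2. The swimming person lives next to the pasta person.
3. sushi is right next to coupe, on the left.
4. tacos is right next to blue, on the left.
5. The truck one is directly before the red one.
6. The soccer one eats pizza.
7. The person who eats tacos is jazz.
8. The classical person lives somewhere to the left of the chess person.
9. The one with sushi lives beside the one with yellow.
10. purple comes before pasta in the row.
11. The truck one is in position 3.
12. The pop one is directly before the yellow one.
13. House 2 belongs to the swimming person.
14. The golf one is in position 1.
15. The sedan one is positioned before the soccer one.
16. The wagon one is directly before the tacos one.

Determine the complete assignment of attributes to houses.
Solution:

House | Sport | Music | Color | Vehicle | Food
----------------------------------------------
  1   | golf | pop | purple | wagon | sushi
  2   | swimming | jazz | yellow | coupe | tacos
  3   | tennis | classical | blue | truck | pasta
  4   | chess | rock | red | sedan | curry
  5   | soccer | blues | green | van | pizza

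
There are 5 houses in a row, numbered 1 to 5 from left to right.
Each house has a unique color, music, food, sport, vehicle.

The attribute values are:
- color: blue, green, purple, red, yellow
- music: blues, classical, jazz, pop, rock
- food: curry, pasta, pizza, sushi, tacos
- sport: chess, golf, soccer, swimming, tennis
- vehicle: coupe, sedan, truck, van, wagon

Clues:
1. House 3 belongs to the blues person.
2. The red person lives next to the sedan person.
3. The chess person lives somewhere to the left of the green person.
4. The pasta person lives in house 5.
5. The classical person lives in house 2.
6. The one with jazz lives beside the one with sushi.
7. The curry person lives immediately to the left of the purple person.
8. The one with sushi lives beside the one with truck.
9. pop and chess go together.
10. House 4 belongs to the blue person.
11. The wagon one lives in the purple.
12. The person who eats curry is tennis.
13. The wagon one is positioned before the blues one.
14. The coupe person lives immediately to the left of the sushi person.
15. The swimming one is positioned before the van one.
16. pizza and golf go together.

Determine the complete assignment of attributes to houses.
Solution:

House | Color | Music | Food | Sport | Vehicle
----------------------------------------------
  1   | yellow | jazz | curry | tennis | coupe
  2   | purple | classical | sushi | swimming | wagon
  3   | red | blues | pizza | golf | truck
  4   | blue | pop | tacos | chess | sedan
  5   | green | rock | pasta | soccer | van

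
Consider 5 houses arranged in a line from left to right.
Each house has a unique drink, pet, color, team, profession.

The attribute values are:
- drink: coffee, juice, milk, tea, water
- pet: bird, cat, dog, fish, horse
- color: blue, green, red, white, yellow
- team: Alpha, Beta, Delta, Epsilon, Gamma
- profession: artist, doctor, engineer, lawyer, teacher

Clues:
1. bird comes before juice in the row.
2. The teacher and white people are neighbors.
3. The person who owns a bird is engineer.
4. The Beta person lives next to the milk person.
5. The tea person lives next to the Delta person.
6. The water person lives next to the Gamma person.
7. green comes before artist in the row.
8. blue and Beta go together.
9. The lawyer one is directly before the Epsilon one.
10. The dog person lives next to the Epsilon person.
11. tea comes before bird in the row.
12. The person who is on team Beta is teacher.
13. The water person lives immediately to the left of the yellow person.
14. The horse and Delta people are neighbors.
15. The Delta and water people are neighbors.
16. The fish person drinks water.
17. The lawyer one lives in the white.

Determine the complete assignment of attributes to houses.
Solution:

House | Drink | Pet | Color | Team | Profession
-----------------------------------------------
  1   | tea | horse | blue | Beta | teacher
  2   | milk | dog | white | Delta | lawyer
  3   | water | fish | green | Epsilon | doctor
  4   | coffee | bird | yellow | Gamma | engineer
  5   | juice | cat | red | Alpha | artist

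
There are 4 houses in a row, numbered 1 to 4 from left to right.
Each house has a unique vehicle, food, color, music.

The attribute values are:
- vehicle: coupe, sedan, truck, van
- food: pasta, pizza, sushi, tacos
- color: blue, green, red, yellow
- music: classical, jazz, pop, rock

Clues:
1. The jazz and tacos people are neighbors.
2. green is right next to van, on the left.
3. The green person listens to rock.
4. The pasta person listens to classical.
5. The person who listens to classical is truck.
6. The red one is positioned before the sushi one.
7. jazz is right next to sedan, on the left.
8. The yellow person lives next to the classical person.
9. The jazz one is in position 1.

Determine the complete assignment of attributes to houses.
Solution:

House | Vehicle | Food | Color | Music
--------------------------------------
  1   | coupe | pizza | red | jazz
  2   | sedan | tacos | green | rock
  3   | van | sushi | yellow | pop
  4   | truck | pasta | blue | classical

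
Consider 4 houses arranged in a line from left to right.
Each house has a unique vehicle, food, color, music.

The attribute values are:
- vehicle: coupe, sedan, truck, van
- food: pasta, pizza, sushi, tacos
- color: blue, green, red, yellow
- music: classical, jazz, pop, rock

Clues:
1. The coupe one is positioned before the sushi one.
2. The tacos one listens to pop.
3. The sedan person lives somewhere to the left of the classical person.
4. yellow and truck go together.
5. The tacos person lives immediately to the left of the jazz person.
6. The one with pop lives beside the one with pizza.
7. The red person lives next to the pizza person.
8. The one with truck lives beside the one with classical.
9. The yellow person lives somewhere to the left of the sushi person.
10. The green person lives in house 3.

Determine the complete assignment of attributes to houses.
Solution:

House | Vehicle | Food | Color | Music
--------------------------------------
  1   | sedan | tacos | red | pop
  2   | truck | pizza | yellow | jazz
  3   | coupe | pasta | green | classical
  4   | van | sushi | blue | rock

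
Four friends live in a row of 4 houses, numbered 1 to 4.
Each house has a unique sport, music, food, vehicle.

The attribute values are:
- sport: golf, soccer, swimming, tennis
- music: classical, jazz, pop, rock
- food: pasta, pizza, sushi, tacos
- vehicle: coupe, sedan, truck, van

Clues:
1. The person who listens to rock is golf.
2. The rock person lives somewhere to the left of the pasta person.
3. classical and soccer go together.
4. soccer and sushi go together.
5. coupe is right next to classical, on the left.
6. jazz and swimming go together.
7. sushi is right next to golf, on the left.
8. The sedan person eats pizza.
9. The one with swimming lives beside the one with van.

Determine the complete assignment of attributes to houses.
Solution:

House | Sport | Music | Food | Vehicle
--------------------------------------
  1   | swimming | jazz | tacos | coupe
  2   | soccer | classical | sushi | van
  3   | golf | rock | pizza | sedan
  4   | tennis | pop | pasta | truck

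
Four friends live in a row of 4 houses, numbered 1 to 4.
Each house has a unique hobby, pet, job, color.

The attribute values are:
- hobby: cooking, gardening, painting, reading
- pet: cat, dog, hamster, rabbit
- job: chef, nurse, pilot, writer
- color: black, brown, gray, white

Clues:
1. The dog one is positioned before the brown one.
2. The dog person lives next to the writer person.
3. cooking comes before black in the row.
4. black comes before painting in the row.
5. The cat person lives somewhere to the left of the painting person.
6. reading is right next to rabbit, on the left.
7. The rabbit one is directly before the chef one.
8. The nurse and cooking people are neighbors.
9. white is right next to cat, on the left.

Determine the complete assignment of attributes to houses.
Solution:

House | Hobby | Pet | Job | Color
---------------------------------
  1   | reading | dog | nurse | gray
  2   | cooking | rabbit | writer | white
  3   | gardening | cat | chef | black
  4   | painting | hamster | pilot | brown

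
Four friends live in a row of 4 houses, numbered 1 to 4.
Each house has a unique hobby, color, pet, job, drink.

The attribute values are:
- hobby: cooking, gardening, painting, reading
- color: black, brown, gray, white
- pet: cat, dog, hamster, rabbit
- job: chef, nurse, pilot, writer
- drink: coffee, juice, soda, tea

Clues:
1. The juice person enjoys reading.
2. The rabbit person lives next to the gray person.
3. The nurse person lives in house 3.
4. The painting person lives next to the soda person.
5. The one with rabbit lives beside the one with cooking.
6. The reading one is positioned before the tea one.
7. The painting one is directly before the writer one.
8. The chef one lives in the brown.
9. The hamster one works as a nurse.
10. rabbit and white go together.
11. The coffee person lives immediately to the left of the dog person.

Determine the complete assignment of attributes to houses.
Solution:

House | Hobby | Color | Pet | Job | Drink
-----------------------------------------
  1   | painting | white | rabbit | pilot | coffee
  2   | cooking | gray | dog | writer | soda
  3   | reading | black | hamster | nurse | juice
  4   | gardening | brown | cat | chef | tea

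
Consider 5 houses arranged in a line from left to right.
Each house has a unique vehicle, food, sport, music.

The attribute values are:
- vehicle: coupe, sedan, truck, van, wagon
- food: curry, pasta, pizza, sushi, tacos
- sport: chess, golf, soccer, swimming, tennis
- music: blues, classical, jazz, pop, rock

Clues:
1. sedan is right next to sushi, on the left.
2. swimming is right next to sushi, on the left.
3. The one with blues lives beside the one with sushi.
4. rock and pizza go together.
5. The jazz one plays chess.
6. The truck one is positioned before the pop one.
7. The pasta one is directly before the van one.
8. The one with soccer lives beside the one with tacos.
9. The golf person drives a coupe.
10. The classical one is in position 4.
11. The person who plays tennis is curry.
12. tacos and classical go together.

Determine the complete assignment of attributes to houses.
Solution:

House | Vehicle | Food | Sport | Music
--------------------------------------
  1   | sedan | pasta | swimming | blues
  2   | van | sushi | chess | jazz
  3   | truck | pizza | soccer | rock
  4   | coupe | tacos | golf | classical
  5   | wagon | curry | tennis | pop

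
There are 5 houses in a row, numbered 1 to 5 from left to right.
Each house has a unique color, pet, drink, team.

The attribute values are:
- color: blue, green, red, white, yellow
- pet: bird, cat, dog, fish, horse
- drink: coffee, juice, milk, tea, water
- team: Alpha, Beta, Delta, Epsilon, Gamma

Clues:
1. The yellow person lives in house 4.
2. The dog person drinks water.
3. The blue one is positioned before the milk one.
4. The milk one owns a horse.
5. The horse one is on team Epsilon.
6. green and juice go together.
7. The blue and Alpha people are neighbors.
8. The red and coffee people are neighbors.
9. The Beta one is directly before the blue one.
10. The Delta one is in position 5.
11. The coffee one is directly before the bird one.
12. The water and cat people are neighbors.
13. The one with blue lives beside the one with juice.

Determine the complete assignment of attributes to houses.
Solution:

House | Color | Pet | Drink | Team
----------------------------------
  1   | red | dog | water | Beta
  2   | blue | cat | coffee | Gamma
  3   | green | bird | juice | Alpha
  4   | yellow | horse | milk | Epsilon
  5   | white | fish | tea | Delta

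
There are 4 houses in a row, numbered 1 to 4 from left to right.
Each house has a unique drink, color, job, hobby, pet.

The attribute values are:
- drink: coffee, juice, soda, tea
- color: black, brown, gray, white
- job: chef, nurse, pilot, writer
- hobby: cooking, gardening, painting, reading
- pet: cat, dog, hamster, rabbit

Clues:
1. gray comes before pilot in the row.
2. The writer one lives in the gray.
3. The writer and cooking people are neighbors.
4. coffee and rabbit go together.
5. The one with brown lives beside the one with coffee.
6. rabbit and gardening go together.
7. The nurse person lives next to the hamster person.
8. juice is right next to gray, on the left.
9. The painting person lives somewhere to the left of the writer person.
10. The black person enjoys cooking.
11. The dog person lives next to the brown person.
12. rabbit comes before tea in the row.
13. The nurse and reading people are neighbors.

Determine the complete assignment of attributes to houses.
Solution:

House | Drink | Color | Job | Hobby | Pet
-----------------------------------------
  1   | soda | white | nurse | painting | dog
  2   | juice | brown | chef | reading | hamster
  3   | coffee | gray | writer | gardening | rabbit
  4   | tea | black | pilot | cooking | cat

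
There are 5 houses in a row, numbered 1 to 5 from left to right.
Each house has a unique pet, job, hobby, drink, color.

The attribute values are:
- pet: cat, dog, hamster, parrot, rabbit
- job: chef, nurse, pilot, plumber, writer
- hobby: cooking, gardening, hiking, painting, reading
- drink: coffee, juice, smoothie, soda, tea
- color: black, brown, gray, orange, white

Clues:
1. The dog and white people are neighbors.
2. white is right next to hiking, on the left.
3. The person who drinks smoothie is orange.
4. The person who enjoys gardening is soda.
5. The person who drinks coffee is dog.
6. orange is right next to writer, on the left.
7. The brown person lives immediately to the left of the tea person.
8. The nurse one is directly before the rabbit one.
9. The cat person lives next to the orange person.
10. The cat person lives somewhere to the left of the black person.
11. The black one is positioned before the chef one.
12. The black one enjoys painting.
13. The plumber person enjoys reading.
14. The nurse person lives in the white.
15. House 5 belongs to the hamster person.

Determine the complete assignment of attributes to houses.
Solution:

House | Pet | Job | Hobby | Drink | Color
-----------------------------------------
  1   | dog | plumber | reading | coffee | brown
  2   | cat | nurse | cooking | tea | white
  3   | rabbit | pilot | hiking | smoothie | orange
  4   | parrot | writer | painting | juice | black
  5   | hamster | chef | gardening | soda | gray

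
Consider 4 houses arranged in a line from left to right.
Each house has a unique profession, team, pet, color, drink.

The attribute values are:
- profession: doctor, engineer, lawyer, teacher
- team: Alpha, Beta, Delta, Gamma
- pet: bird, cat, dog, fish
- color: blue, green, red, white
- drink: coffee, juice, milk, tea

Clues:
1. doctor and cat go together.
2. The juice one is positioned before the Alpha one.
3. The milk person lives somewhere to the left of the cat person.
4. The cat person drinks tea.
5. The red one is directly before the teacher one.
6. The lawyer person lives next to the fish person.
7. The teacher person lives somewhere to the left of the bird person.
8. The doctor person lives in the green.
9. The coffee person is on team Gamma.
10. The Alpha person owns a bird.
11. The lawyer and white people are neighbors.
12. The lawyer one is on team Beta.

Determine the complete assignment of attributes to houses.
Solution:

House | Profession | Team | Pet | Color | Drink
-----------------------------------------------
  1   | lawyer | Beta | dog | red | juice
  2   | teacher | Gamma | fish | white | coffee
  3   | engineer | Alpha | bird | blue | milk
  4   | doctor | Delta | cat | green | tea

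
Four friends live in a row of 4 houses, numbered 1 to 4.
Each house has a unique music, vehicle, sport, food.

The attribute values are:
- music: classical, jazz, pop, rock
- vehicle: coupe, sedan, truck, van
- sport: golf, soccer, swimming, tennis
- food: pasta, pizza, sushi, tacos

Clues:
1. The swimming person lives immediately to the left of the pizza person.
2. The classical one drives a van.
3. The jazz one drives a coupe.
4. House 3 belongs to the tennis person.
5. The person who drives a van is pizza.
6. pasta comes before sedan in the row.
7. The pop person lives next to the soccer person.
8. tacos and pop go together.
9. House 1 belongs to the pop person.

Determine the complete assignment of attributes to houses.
Solution:

House | Music | Vehicle | Sport | Food
--------------------------------------
  1   | pop | truck | swimming | tacos
  2   | classical | van | soccer | pizza
  3   | jazz | coupe | tennis | pasta
  4   | rock | sedan | golf | sushi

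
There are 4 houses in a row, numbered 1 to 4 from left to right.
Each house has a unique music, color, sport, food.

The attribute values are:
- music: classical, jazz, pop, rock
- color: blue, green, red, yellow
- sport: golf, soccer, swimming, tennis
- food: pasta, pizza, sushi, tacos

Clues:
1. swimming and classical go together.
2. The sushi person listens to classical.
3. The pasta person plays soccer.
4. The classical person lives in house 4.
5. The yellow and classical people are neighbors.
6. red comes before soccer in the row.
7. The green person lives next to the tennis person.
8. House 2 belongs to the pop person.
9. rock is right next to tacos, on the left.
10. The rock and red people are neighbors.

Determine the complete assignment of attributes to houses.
Solution:

House | Music | Color | Sport | Food
------------------------------------
  1   | rock | green | golf | pizza
  2   | pop | red | tennis | tacos
  3   | jazz | yellow | soccer | pasta
  4   | classical | blue | swimming | sushi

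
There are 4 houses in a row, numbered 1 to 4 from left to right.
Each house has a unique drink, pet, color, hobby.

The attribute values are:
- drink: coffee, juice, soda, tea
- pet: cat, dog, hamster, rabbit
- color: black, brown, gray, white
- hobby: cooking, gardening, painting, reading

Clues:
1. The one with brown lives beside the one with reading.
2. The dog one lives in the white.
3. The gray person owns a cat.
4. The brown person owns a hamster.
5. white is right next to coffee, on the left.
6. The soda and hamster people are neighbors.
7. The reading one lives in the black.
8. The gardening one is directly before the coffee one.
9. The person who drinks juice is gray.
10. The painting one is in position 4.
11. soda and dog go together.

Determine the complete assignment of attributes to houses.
Solution:

House | Drink | Pet | Color | Hobby
-----------------------------------
  1   | soda | dog | white | gardening
  2   | coffee | hamster | brown | cooking
  3   | tea | rabbit | black | reading
  4   | juice | cat | gray | painting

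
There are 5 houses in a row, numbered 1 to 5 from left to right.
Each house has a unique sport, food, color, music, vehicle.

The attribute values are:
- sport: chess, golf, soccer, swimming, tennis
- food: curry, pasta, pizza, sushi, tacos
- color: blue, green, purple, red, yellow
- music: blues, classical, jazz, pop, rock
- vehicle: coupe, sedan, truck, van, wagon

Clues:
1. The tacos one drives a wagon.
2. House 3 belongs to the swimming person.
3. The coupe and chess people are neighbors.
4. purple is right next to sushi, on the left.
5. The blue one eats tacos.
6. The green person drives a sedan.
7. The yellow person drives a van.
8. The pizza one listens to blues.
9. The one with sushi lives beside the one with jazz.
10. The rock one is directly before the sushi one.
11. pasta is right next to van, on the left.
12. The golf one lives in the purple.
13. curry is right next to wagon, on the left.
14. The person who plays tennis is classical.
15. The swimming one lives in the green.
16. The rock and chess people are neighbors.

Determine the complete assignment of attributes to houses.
Solution:

House | Sport | Food | Color | Music | Vehicle
----------------------------------------------
  1   | golf | pasta | purple | rock | coupe
  2   | chess | sushi | yellow | pop | van
  3   | swimming | curry | green | jazz | sedan
  4   | tennis | tacos | blue | classical | wagon
  5   | soccer | pizza | red | blues | truck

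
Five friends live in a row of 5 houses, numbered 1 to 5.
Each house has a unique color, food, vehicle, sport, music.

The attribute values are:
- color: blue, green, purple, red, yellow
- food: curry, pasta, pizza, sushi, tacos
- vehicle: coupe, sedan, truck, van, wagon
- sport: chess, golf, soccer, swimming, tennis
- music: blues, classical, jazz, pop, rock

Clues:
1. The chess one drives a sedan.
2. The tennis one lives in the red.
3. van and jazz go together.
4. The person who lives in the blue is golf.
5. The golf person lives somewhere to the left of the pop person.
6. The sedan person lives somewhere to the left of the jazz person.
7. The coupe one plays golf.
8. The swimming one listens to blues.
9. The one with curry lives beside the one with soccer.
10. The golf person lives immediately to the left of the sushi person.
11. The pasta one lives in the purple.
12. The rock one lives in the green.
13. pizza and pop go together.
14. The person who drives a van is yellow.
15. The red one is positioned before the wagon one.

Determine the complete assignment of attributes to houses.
Solution:

House | Color | Food | Vehicle | Sport | Music
----------------------------------------------
  1   | green | tacos | sedan | chess | rock
  2   | blue | curry | coupe | golf | classical
  3   | yellow | sushi | van | soccer | jazz
  4   | red | pizza | truck | tennis | pop
  5   | purple | pasta | wagon | swimming | blues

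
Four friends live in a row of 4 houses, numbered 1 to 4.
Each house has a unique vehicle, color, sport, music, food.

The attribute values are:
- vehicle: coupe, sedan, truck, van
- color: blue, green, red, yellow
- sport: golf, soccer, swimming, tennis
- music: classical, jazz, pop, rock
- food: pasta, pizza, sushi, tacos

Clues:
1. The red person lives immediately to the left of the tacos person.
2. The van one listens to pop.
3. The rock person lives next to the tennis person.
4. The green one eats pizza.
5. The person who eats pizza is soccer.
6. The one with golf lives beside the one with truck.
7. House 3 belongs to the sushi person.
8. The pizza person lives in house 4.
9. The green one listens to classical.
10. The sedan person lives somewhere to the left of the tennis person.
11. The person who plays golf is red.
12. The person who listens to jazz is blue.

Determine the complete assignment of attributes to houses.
Solution:

House | Vehicle | Color | Sport | Music | Food
----------------------------------------------
  1   | sedan | red | golf | rock | pasta
  2   | truck | blue | tennis | jazz | tacos
  3   | van | yellow | swimming | pop | sushi
  4   | coupe | green | soccer | classical | pizza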